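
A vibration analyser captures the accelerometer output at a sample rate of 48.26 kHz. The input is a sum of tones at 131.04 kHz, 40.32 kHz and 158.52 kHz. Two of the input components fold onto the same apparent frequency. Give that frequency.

fs/2 = 24.13 kHz.
131.04 kHz mod fs = 34.52 kHz.
34.52 kHz > fs/2 = 24.13 kHz, folds to fs − 34.52 kHz = 13.74 kHz.
40.32 kHz > fs/2 = 24.13 kHz, folds to fs − 40.32 kHz = 7.94 kHz.
158.52 kHz mod fs = 13.74 kHz.
13.74 kHz ≤ fs/2 = 24.13 kHz, appears at 13.74 kHz.
131.04 kHz and 158.52 kHz both map to 13.74 kHz.

13.74 kHz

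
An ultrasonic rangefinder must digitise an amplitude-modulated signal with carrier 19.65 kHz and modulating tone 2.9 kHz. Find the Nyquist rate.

45.1 kHz

AM sidebands sit at fc ± fm = 16.75 kHz and 22.55 kHz.
Highest-frequency component: 22.55 kHz.
Nyquist rate = 2 × 22.55 kHz = 45.1 kHz.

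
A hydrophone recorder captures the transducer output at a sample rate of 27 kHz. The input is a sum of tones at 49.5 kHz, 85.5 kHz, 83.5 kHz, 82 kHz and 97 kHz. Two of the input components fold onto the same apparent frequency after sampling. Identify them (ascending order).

49.5 kHz, 85.5 kHz

fs/2 = 13.5 kHz.
49.5 kHz mod fs = 22.5 kHz.
22.5 kHz > fs/2 = 13.5 kHz, folds to fs − 22.5 kHz = 4.5 kHz.
85.5 kHz mod fs = 4.5 kHz.
4.5 kHz ≤ fs/2 = 13.5 kHz, appears at 4.5 kHz.
83.5 kHz mod fs = 2.5 kHz.
2.5 kHz ≤ fs/2 = 13.5 kHz, appears at 2.5 kHz.
82 kHz mod fs = 1 kHz.
1 kHz ≤ fs/2 = 13.5 kHz, appears at 1 kHz.
97 kHz mod fs = 16 kHz.
16 kHz > fs/2 = 13.5 kHz, folds to fs − 16 kHz = 11 kHz.
49.5 kHz and 85.5 kHz both map to 4.5 kHz.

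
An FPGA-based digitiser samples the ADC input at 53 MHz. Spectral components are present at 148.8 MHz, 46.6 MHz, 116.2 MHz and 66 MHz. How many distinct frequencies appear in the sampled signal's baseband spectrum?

fs/2 = 26.5 MHz.
148.8 MHz mod fs = 42.8 MHz.
42.8 MHz > fs/2 = 26.5 MHz, folds to fs − 42.8 MHz = 10.2 MHz.
46.6 MHz > fs/2 = 26.5 MHz, folds to fs − 46.6 MHz = 6.4 MHz.
116.2 MHz mod fs = 10.2 MHz.
10.2 MHz ≤ fs/2 = 26.5 MHz, appears at 10.2 MHz.
66 MHz mod fs = 13 MHz.
13 MHz ≤ fs/2 = 26.5 MHz, appears at 13 MHz.
Distinct values: {6.4 MHz, 10.2 MHz, 13 MHz} → 3.

3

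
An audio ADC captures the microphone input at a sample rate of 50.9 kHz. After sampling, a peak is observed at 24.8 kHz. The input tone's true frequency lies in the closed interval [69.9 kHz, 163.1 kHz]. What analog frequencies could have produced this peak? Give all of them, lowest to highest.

Frequencies that alias to 24.8 kHz are k·fs ± 24.8 kHz for integer k ≥ 0.
k=0: 24.8 kHz.
k=1: 26.1 kHz, 75.7 kHz.
k=2: 77 kHz, 126.6 kHz.
k=3: 127.9 kHz, 177.5 kHz.
k=4: 178.8 kHz, 228.4 kHz.
Within [69.9 kHz, 163.1 kHz]: 75.7 kHz, 77 kHz, 126.6 kHz, 127.9 kHz.

75.7 kHz, 77 kHz, 126.6 kHz, 127.9 kHz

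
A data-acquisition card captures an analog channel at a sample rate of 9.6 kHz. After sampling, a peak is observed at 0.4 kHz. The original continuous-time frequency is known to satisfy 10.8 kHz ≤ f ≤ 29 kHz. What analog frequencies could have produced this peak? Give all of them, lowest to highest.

18.8 kHz, 19.6 kHz, 28.4 kHz

Frequencies that alias to 0.4 kHz are k·fs ± 0.4 kHz for integer k ≥ 0.
k=0: 0.4 kHz.
k=1: 9.2 kHz, 10 kHz.
k=2: 18.8 kHz, 19.6 kHz.
k=3: 28.4 kHz, 29.2 kHz.
k=4: 38 kHz, 38.8 kHz.
Within [10.8 kHz, 29 kHz]: 18.8 kHz, 19.6 kHz, 28.4 kHz.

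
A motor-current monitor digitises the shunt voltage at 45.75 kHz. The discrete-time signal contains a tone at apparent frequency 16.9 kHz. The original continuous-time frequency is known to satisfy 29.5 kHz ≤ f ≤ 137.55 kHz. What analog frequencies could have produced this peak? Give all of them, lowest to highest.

Frequencies that alias to 16.9 kHz are k·fs ± 16.9 kHz for integer k ≥ 0.
k=0: 16.9 kHz.
k=1: 28.85 kHz, 62.65 kHz.
k=2: 74.6 kHz, 108.4 kHz.
k=3: 120.35 kHz, 154.15 kHz.
k=4: 166.1 kHz, 199.9 kHz.
Within [29.5 kHz, 137.55 kHz]: 62.65 kHz, 74.6 kHz, 108.4 kHz, 120.35 kHz.

62.65 kHz, 74.6 kHz, 108.4 kHz, 120.35 kHz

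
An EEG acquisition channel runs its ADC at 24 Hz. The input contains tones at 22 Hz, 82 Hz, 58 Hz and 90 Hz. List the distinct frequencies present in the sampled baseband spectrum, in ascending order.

2 Hz, 6 Hz, 10 Hz

fs/2 = 12 Hz.
22 Hz > fs/2 = 12 Hz, folds to fs − 22 Hz = 2 Hz.
82 Hz mod fs = 10 Hz.
10 Hz ≤ fs/2 = 12 Hz, appears at 10 Hz.
58 Hz mod fs = 10 Hz.
10 Hz ≤ fs/2 = 12 Hz, appears at 10 Hz.
90 Hz mod fs = 18 Hz.
18 Hz > fs/2 = 12 Hz, folds to fs − 18 Hz = 6 Hz.
Distinct values: {2 Hz, 6 Hz, 10 Hz}.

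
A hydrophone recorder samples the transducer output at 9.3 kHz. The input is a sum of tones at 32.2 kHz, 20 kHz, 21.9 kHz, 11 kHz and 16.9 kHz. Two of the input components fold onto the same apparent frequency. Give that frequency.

1.7 kHz

fs/2 = 4.65 kHz.
32.2 kHz mod fs = 4.3 kHz.
4.3 kHz ≤ fs/2 = 4.65 kHz, appears at 4.3 kHz.
20 kHz mod fs = 1.4 kHz.
1.4 kHz ≤ fs/2 = 4.65 kHz, appears at 1.4 kHz.
21.9 kHz mod fs = 3.3 kHz.
3.3 kHz ≤ fs/2 = 4.65 kHz, appears at 3.3 kHz.
11 kHz mod fs = 1.7 kHz.
1.7 kHz ≤ fs/2 = 4.65 kHz, appears at 1.7 kHz.
16.9 kHz mod fs = 7.6 kHz.
7.6 kHz > fs/2 = 4.65 kHz, folds to fs − 7.6 kHz = 1.7 kHz.
11 kHz and 16.9 kHz both map to 1.7 kHz.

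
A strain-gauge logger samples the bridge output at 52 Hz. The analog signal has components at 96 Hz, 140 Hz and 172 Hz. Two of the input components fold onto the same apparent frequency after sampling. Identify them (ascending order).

140 Hz, 172 Hz

fs/2 = 26 Hz.
96 Hz mod fs = 44 Hz.
44 Hz > fs/2 = 26 Hz, folds to fs − 44 Hz = 8 Hz.
140 Hz mod fs = 36 Hz.
36 Hz > fs/2 = 26 Hz, folds to fs − 36 Hz = 16 Hz.
172 Hz mod fs = 16 Hz.
16 Hz ≤ fs/2 = 26 Hz, appears at 16 Hz.
140 Hz and 172 Hz both map to 16 Hz.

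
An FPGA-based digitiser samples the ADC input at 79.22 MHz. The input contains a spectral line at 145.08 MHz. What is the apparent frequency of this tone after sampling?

13.36 MHz

145.08 MHz mod fs = 65.86 MHz.
65.86 MHz > fs/2 = 39.61 MHz, folds to fs − 65.86 MHz = 13.36 MHz.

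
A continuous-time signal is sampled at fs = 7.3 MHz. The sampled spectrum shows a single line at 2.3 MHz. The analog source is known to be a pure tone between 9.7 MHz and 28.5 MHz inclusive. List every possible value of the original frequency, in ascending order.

Frequencies that alias to 2.3 MHz are k·fs ± 2.3 MHz for integer k ≥ 0.
k=0: 2.3 MHz.
k=1: 5 MHz, 9.6 MHz.
k=2: 12.3 MHz, 16.9 MHz.
k=3: 19.6 MHz, 24.2 MHz.
k=4: 26.9 MHz, 31.5 MHz.
k=5: 34.2 MHz, 38.8 MHz.
Within [9.7 MHz, 28.5 MHz]: 12.3 MHz, 16.9 MHz, 19.6 MHz, 24.2 MHz, 26.9 MHz.

12.3 MHz, 16.9 MHz, 19.6 MHz, 24.2 MHz, 26.9 MHz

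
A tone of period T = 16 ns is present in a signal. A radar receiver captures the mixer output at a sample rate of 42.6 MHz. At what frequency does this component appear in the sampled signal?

T = 16 ns → f = 1/T = 62.5 MHz.
62.5 MHz mod fs = 19.9 MHz.
19.9 MHz ≤ fs/2 = 21.3 MHz, appears at 19.9 MHz.

19.9 MHz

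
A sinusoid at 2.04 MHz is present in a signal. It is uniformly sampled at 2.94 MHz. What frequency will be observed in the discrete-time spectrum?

2.04 MHz > fs/2 = 1.47 MHz, folds to fs − 2.04 MHz = 0.9 MHz.

0.9 MHz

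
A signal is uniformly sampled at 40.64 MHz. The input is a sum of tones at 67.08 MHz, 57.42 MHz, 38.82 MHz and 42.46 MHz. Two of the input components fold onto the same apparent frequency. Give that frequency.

fs/2 = 20.32 MHz.
67.08 MHz mod fs = 26.44 MHz.
26.44 MHz > fs/2 = 20.32 MHz, folds to fs − 26.44 MHz = 14.2 MHz.
57.42 MHz mod fs = 16.78 MHz.
16.78 MHz ≤ fs/2 = 20.32 MHz, appears at 16.78 MHz.
38.82 MHz > fs/2 = 20.32 MHz, folds to fs − 38.82 MHz = 1.82 MHz.
42.46 MHz mod fs = 1.82 MHz.
1.82 MHz ≤ fs/2 = 20.32 MHz, appears at 1.82 MHz.
38.82 MHz and 42.46 MHz both map to 1.82 MHz.

1.82 MHz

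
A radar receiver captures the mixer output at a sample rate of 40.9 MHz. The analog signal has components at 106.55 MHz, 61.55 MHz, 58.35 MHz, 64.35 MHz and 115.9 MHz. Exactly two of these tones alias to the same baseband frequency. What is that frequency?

17.45 MHz

fs/2 = 20.45 MHz.
106.55 MHz mod fs = 24.75 MHz.
24.75 MHz > fs/2 = 20.45 MHz, folds to fs − 24.75 MHz = 16.15 MHz.
61.55 MHz mod fs = 20.65 MHz.
20.65 MHz > fs/2 = 20.45 MHz, folds to fs − 20.65 MHz = 20.25 MHz.
58.35 MHz mod fs = 17.45 MHz.
17.45 MHz ≤ fs/2 = 20.45 MHz, appears at 17.45 MHz.
64.35 MHz mod fs = 23.45 MHz.
23.45 MHz > fs/2 = 20.45 MHz, folds to fs − 23.45 MHz = 17.45 MHz.
115.9 MHz mod fs = 34.1 MHz.
34.1 MHz > fs/2 = 20.45 MHz, folds to fs − 34.1 MHz = 6.8 MHz.
58.35 MHz and 64.35 MHz both map to 17.45 MHz.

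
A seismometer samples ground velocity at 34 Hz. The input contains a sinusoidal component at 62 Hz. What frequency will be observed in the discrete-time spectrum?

6 Hz

62 Hz mod fs = 28 Hz.
28 Hz > fs/2 = 17 Hz, folds to fs − 28 Hz = 6 Hz.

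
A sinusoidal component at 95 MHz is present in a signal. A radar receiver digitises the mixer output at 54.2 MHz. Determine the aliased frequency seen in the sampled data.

13.4 MHz

95 MHz mod fs = 40.8 MHz.
40.8 MHz > fs/2 = 27.1 MHz, folds to fs − 40.8 MHz = 13.4 MHz.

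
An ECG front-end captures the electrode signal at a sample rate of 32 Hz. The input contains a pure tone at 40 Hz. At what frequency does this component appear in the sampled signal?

8 Hz

40 Hz mod fs = 8 Hz.
8 Hz ≤ fs/2 = 16 Hz, appears at 8 Hz.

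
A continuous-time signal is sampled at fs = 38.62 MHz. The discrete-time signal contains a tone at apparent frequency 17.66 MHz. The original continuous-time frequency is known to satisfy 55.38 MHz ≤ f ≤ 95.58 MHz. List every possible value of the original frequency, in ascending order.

56.28 MHz, 59.58 MHz, 94.9 MHz

Frequencies that alias to 17.66 MHz are k·fs ± 17.66 MHz for integer k ≥ 0.
k=0: 17.66 MHz.
k=1: 20.96 MHz, 56.28 MHz.
k=2: 59.58 MHz, 94.9 MHz.
k=3: 98.2 MHz, 133.52 MHz.
Within [55.38 MHz, 95.58 MHz]: 56.28 MHz, 59.58 MHz, 94.9 MHz.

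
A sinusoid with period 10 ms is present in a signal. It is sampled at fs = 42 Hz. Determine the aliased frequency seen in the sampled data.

T = 10 ms → f = 1/T = 100 Hz.
100 Hz mod fs = 16 Hz.
16 Hz ≤ fs/2 = 21 Hz, appears at 16 Hz.

16 Hz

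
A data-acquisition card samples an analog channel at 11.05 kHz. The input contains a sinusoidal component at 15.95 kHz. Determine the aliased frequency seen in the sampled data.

4.9 kHz

15.95 kHz mod fs = 4.9 kHz.
4.9 kHz ≤ fs/2 = 5.525 kHz, appears at 4.9 kHz.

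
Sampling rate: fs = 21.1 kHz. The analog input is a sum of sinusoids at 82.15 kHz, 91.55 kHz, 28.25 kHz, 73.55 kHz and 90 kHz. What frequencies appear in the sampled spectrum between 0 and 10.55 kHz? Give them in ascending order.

fs/2 = 10.55 kHz.
82.15 kHz mod fs = 18.85 kHz.
18.85 kHz > fs/2 = 10.55 kHz, folds to fs − 18.85 kHz = 2.25 kHz.
91.55 kHz mod fs = 7.15 kHz.
7.15 kHz ≤ fs/2 = 10.55 kHz, appears at 7.15 kHz.
28.25 kHz mod fs = 7.15 kHz.
7.15 kHz ≤ fs/2 = 10.55 kHz, appears at 7.15 kHz.
73.55 kHz mod fs = 10.25 kHz.
10.25 kHz ≤ fs/2 = 10.55 kHz, appears at 10.25 kHz.
90 kHz mod fs = 5.6 kHz.
5.6 kHz ≤ fs/2 = 10.55 kHz, appears at 5.6 kHz.
Distinct values: {2.25 kHz, 5.6 kHz, 7.15 kHz, 10.25 kHz}.

2.25 kHz, 5.6 kHz, 7.15 kHz, 10.25 kHz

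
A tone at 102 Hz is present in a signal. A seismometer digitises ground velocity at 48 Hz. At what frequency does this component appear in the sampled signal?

6 Hz

102 Hz mod fs = 6 Hz.
6 Hz ≤ fs/2 = 24 Hz, appears at 6 Hz.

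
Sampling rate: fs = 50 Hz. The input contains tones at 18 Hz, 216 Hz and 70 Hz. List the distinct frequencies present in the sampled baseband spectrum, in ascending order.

16 Hz, 18 Hz, 20 Hz

fs/2 = 25 Hz.
18 Hz ≤ fs/2 = 25 Hz, passes unchanged.
216 Hz mod fs = 16 Hz.
16 Hz ≤ fs/2 = 25 Hz, appears at 16 Hz.
70 Hz mod fs = 20 Hz.
20 Hz ≤ fs/2 = 25 Hz, appears at 20 Hz.
Distinct values: {16 Hz, 18 Hz, 20 Hz}.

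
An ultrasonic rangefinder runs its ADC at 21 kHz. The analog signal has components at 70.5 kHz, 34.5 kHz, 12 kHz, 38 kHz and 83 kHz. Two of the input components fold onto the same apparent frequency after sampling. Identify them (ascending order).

fs/2 = 10.5 kHz.
70.5 kHz mod fs = 7.5 kHz.
7.5 kHz ≤ fs/2 = 10.5 kHz, appears at 7.5 kHz.
34.5 kHz mod fs = 13.5 kHz.
13.5 kHz > fs/2 = 10.5 kHz, folds to fs − 13.5 kHz = 7.5 kHz.
12 kHz > fs/2 = 10.5 kHz, folds to fs − 12 kHz = 9 kHz.
38 kHz mod fs = 17 kHz.
17 kHz > fs/2 = 10.5 kHz, folds to fs − 17 kHz = 4 kHz.
83 kHz mod fs = 20 kHz.
20 kHz > fs/2 = 10.5 kHz, folds to fs − 20 kHz = 1 kHz.
34.5 kHz and 70.5 kHz both map to 7.5 kHz.

34.5 kHz, 70.5 kHz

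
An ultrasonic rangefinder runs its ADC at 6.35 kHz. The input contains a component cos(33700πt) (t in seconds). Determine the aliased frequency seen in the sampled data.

ω = 33700π rad/s → f = ω/(2π) = 16850 Hz = 16.85 kHz.
16.85 kHz mod fs = 4.15 kHz.
4.15 kHz > fs/2 = 3.175 kHz, folds to fs − 4.15 kHz = 2.2 kHz.

2.2 kHz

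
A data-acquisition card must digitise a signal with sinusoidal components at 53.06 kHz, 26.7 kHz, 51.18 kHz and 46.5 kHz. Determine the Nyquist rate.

Highest-frequency component: 53.06 kHz.
Nyquist rate = 2 × 53.06 kHz = 106.12 kHz.

106.12 kHz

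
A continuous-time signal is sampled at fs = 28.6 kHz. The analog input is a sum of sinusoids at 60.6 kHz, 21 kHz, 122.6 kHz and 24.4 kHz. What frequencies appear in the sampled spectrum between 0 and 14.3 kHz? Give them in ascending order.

3.4 kHz, 4.2 kHz, 7.6 kHz, 8.2 kHz

fs/2 = 14.3 kHz.
60.6 kHz mod fs = 3.4 kHz.
3.4 kHz ≤ fs/2 = 14.3 kHz, appears at 3.4 kHz.
21 kHz > fs/2 = 14.3 kHz, folds to fs − 21 kHz = 7.6 kHz.
122.6 kHz mod fs = 8.2 kHz.
8.2 kHz ≤ fs/2 = 14.3 kHz, appears at 8.2 kHz.
24.4 kHz > fs/2 = 14.3 kHz, folds to fs − 24.4 kHz = 4.2 kHz.
Distinct values: {3.4 kHz, 4.2 kHz, 7.6 kHz, 8.2 kHz}.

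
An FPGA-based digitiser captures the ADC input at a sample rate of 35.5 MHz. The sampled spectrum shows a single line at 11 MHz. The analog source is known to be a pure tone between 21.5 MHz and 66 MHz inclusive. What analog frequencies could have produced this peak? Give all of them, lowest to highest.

24.5 MHz, 46.5 MHz, 60 MHz

Frequencies that alias to 11 MHz are k·fs ± 11 MHz for integer k ≥ 0.
k=0: 11 MHz.
k=1: 24.5 MHz, 46.5 MHz.
k=2: 60 MHz, 82 MHz.
k=3: 95.5 MHz, 117.5 MHz.
Within [21.5 MHz, 66 MHz]: 24.5 MHz, 46.5 MHz, 60 MHz.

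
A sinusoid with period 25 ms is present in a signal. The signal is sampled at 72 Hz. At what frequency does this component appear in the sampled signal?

32 Hz

T = 25 ms → f = 1/T = 40 Hz.
40 Hz > fs/2 = 36 Hz, folds to fs − 40 Hz = 32 Hz.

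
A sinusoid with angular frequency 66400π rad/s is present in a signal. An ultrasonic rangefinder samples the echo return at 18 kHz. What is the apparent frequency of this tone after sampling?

ω = 66400π rad/s → f = ω/(2π) = 33200 Hz = 33.2 kHz.
33.2 kHz mod fs = 15.2 kHz.
15.2 kHz > fs/2 = 9 kHz, folds to fs − 15.2 kHz = 2.8 kHz.

2.8 kHz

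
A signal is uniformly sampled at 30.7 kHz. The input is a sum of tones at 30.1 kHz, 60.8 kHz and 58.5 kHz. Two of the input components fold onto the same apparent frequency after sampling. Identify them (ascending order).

30.1 kHz, 60.8 kHz

fs/2 = 15.35 kHz.
30.1 kHz > fs/2 = 15.35 kHz, folds to fs − 30.1 kHz = 0.6 kHz.
60.8 kHz mod fs = 30.1 kHz.
30.1 kHz > fs/2 = 15.35 kHz, folds to fs − 30.1 kHz = 0.6 kHz.
58.5 kHz mod fs = 27.8 kHz.
27.8 kHz > fs/2 = 15.35 kHz, folds to fs − 27.8 kHz = 2.9 kHz.
30.1 kHz and 60.8 kHz both map to 0.6 kHz.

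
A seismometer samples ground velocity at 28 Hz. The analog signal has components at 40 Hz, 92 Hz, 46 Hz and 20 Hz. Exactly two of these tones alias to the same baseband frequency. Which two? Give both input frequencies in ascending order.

20 Hz, 92 Hz

fs/2 = 14 Hz.
40 Hz mod fs = 12 Hz.
12 Hz ≤ fs/2 = 14 Hz, appears at 12 Hz.
92 Hz mod fs = 8 Hz.
8 Hz ≤ fs/2 = 14 Hz, appears at 8 Hz.
46 Hz mod fs = 18 Hz.
18 Hz > fs/2 = 14 Hz, folds to fs − 18 Hz = 10 Hz.
20 Hz > fs/2 = 14 Hz, folds to fs − 20 Hz = 8 Hz.
20 Hz and 92 Hz both map to 8 Hz.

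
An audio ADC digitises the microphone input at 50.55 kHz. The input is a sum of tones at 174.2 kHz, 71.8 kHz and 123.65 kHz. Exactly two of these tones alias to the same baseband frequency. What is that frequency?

fs/2 = 25.275 kHz.
174.2 kHz mod fs = 22.55 kHz.
22.55 kHz ≤ fs/2 = 25.275 kHz, appears at 22.55 kHz.
71.8 kHz mod fs = 21.25 kHz.
21.25 kHz ≤ fs/2 = 25.275 kHz, appears at 21.25 kHz.
123.65 kHz mod fs = 22.55 kHz.
22.55 kHz ≤ fs/2 = 25.275 kHz, appears at 22.55 kHz.
123.65 kHz and 174.2 kHz both map to 22.55 kHz.

22.55 kHz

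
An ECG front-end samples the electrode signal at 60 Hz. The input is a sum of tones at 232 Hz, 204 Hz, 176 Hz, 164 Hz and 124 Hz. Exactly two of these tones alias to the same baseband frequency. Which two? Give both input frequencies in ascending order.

fs/2 = 30 Hz.
232 Hz mod fs = 52 Hz.
52 Hz > fs/2 = 30 Hz, folds to fs − 52 Hz = 8 Hz.
204 Hz mod fs = 24 Hz.
24 Hz ≤ fs/2 = 30 Hz, appears at 24 Hz.
176 Hz mod fs = 56 Hz.
56 Hz > fs/2 = 30 Hz, folds to fs − 56 Hz = 4 Hz.
164 Hz mod fs = 44 Hz.
44 Hz > fs/2 = 30 Hz, folds to fs − 44 Hz = 16 Hz.
124 Hz mod fs = 4 Hz.
4 Hz ≤ fs/2 = 30 Hz, appears at 4 Hz.
124 Hz and 176 Hz both map to 4 Hz.

124 Hz, 176 Hz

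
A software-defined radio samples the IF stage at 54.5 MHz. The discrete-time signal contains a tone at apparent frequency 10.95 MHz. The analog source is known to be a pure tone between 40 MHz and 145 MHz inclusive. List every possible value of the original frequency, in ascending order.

43.55 MHz, 65.45 MHz, 98.05 MHz, 119.95 MHz

Frequencies that alias to 10.95 MHz are k·fs ± 10.95 MHz for integer k ≥ 0.
k=0: 10.95 MHz.
k=1: 43.55 MHz, 65.45 MHz.
k=2: 98.05 MHz, 119.95 MHz.
k=3: 152.55 MHz, 174.45 MHz.
Within [40 MHz, 145 MHz]: 43.55 MHz, 65.45 MHz, 98.05 MHz, 119.95 MHz.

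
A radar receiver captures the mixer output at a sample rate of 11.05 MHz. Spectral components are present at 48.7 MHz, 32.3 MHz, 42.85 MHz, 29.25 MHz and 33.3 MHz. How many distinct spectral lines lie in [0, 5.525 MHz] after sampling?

fs/2 = 5.525 MHz.
48.7 MHz mod fs = 4.5 MHz.
4.5 MHz ≤ fs/2 = 5.525 MHz, appears at 4.5 MHz.
32.3 MHz mod fs = 10.2 MHz.
10.2 MHz > fs/2 = 5.525 MHz, folds to fs − 10.2 MHz = 0.85 MHz.
42.85 MHz mod fs = 9.7 MHz.
9.7 MHz > fs/2 = 5.525 MHz, folds to fs − 9.7 MHz = 1.35 MHz.
29.25 MHz mod fs = 7.15 MHz.
7.15 MHz > fs/2 = 5.525 MHz, folds to fs − 7.15 MHz = 3.9 MHz.
33.3 MHz mod fs = 0.15 MHz.
0.15 MHz ≤ fs/2 = 5.525 MHz, appears at 0.15 MHz.
Distinct values: {0.15 MHz, 0.85 MHz, 1.35 MHz, 3.9 MHz, 4.5 MHz} → 5.

5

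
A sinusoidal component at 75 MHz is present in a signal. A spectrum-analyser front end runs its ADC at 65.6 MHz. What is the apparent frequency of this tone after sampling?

75 MHz mod fs = 9.4 MHz.
9.4 MHz ≤ fs/2 = 32.8 MHz, appears at 9.4 MHz.

9.4 MHz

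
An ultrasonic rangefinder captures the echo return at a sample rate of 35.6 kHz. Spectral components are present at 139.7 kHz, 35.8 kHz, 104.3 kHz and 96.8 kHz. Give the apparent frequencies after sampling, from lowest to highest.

fs/2 = 17.8 kHz.
139.7 kHz mod fs = 32.9 kHz.
32.9 kHz > fs/2 = 17.8 kHz, folds to fs − 32.9 kHz = 2.7 kHz.
35.8 kHz mod fs = 0.2 kHz.
0.2 kHz ≤ fs/2 = 17.8 kHz, appears at 0.2 kHz.
104.3 kHz mod fs = 33.1 kHz.
33.1 kHz > fs/2 = 17.8 kHz, folds to fs − 33.1 kHz = 2.5 kHz.
96.8 kHz mod fs = 25.6 kHz.
25.6 kHz > fs/2 = 17.8 kHz, folds to fs − 25.6 kHz = 10 kHz.
Distinct values: {0.2 kHz, 2.5 kHz, 2.7 kHz, 10 kHz}.

0.2 kHz, 2.5 kHz, 2.7 kHz, 10 kHz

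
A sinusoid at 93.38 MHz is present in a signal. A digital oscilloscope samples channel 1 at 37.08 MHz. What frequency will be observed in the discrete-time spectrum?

17.86 MHz

93.38 MHz mod fs = 19.22 MHz.
19.22 MHz > fs/2 = 18.54 MHz, folds to fs − 19.22 MHz = 17.86 MHz.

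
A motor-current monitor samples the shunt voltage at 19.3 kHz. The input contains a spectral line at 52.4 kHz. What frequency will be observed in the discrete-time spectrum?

52.4 kHz mod fs = 13.8 kHz.
13.8 kHz > fs/2 = 9.65 kHz, folds to fs − 13.8 kHz = 5.5 kHz.

5.5 kHz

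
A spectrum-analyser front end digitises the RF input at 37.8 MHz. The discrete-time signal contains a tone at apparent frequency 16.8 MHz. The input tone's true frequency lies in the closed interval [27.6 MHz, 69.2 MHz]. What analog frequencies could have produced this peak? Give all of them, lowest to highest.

54.6 MHz, 58.8 MHz

Frequencies that alias to 16.8 MHz are k·fs ± 16.8 MHz for integer k ≥ 0.
k=0: 16.8 MHz.
k=1: 21 MHz, 54.6 MHz.
k=2: 58.8 MHz, 92.4 MHz.
k=3: 96.6 MHz, 130.2 MHz.
Within [27.6 MHz, 69.2 MHz]: 54.6 MHz, 58.8 MHz.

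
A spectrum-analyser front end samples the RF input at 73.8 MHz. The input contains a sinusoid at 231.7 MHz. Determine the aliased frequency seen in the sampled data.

10.3 MHz

231.7 MHz mod fs = 10.3 MHz.
10.3 MHz ≤ fs/2 = 36.9 MHz, appears at 10.3 MHz.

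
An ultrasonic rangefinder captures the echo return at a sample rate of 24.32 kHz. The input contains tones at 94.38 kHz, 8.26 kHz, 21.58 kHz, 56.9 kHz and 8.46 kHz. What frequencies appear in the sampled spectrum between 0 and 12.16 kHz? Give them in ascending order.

fs/2 = 12.16 kHz.
94.38 kHz mod fs = 21.42 kHz.
21.42 kHz > fs/2 = 12.16 kHz, folds to fs − 21.42 kHz = 2.9 kHz.
8.26 kHz ≤ fs/2 = 12.16 kHz, passes unchanged.
21.58 kHz > fs/2 = 12.16 kHz, folds to fs − 21.58 kHz = 2.74 kHz.
56.9 kHz mod fs = 8.26 kHz.
8.26 kHz ≤ fs/2 = 12.16 kHz, appears at 8.26 kHz.
8.46 kHz ≤ fs/2 = 12.16 kHz, passes unchanged.
Distinct values: {2.74 kHz, 2.9 kHz, 8.26 kHz, 8.46 kHz}.

2.74 kHz, 2.9 kHz, 8.26 kHz, 8.46 kHz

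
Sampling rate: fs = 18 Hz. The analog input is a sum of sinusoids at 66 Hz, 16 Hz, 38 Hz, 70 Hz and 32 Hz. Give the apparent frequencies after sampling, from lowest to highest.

fs/2 = 9 Hz.
66 Hz mod fs = 12 Hz.
12 Hz > fs/2 = 9 Hz, folds to fs − 12 Hz = 6 Hz.
16 Hz > fs/2 = 9 Hz, folds to fs − 16 Hz = 2 Hz.
38 Hz mod fs = 2 Hz.
2 Hz ≤ fs/2 = 9 Hz, appears at 2 Hz.
70 Hz mod fs = 16 Hz.
16 Hz > fs/2 = 9 Hz, folds to fs − 16 Hz = 2 Hz.
32 Hz mod fs = 14 Hz.
14 Hz > fs/2 = 9 Hz, folds to fs − 14 Hz = 4 Hz.
Distinct values: {2 Hz, 4 Hz, 6 Hz}.

2 Hz, 4 Hz, 6 Hz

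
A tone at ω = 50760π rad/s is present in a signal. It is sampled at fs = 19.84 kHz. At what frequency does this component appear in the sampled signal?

ω = 50760π rad/s → f = ω/(2π) = 25380 Hz = 25.38 kHz.
25.38 kHz mod fs = 5.54 kHz.
5.54 kHz ≤ fs/2 = 9.92 kHz, appears at 5.54 kHz.

5.54 kHz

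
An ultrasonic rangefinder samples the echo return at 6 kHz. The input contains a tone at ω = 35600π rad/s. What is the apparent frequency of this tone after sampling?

ω = 35600π rad/s → f = ω/(2π) = 17800 Hz = 17.8 kHz.
17.8 kHz mod fs = 5.8 kHz.
5.8 kHz > fs/2 = 3 kHz, folds to fs − 5.8 kHz = 0.2 kHz.

0.2 kHz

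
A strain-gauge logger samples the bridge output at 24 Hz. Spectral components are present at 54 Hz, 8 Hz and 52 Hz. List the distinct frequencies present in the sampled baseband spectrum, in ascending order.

4 Hz, 6 Hz, 8 Hz

fs/2 = 12 Hz.
54 Hz mod fs = 6 Hz.
6 Hz ≤ fs/2 = 12 Hz, appears at 6 Hz.
8 Hz ≤ fs/2 = 12 Hz, passes unchanged.
52 Hz mod fs = 4 Hz.
4 Hz ≤ fs/2 = 12 Hz, appears at 4 Hz.
Distinct values: {4 Hz, 6 Hz, 8 Hz}.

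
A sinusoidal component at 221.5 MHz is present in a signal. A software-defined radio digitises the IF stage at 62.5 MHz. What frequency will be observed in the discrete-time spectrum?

221.5 MHz mod fs = 34 MHz.
34 MHz > fs/2 = 31.25 MHz, folds to fs − 34 MHz = 28.5 MHz.

28.5 MHz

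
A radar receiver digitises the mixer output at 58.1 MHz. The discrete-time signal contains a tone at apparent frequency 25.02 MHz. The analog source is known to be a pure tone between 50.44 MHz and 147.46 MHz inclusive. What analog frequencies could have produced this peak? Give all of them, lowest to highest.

83.12 MHz, 91.18 MHz, 141.22 MHz

Frequencies that alias to 25.02 MHz are k·fs ± 25.02 MHz for integer k ≥ 0.
k=0: 25.02 MHz.
k=1: 33.08 MHz, 83.12 MHz.
k=2: 91.18 MHz, 141.22 MHz.
k=3: 149.28 MHz, 199.32 MHz.
Within [50.44 MHz, 147.46 MHz]: 83.12 MHz, 91.18 MHz, 141.22 MHz.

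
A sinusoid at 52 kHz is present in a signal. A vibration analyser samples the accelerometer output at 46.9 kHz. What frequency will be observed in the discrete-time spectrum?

52 kHz mod fs = 5.1 kHz.
5.1 kHz ≤ fs/2 = 23.45 kHz, appears at 5.1 kHz.

5.1 kHz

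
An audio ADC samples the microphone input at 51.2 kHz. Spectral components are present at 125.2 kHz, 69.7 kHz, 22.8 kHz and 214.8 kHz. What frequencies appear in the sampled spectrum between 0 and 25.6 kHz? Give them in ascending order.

fs/2 = 25.6 kHz.
125.2 kHz mod fs = 22.8 kHz.
22.8 kHz ≤ fs/2 = 25.6 kHz, appears at 22.8 kHz.
69.7 kHz mod fs = 18.5 kHz.
18.5 kHz ≤ fs/2 = 25.6 kHz, appears at 18.5 kHz.
22.8 kHz ≤ fs/2 = 25.6 kHz, passes unchanged.
214.8 kHz mod fs = 10 kHz.
10 kHz ≤ fs/2 = 25.6 kHz, appears at 10 kHz.
Distinct values: {10 kHz, 18.5 kHz, 22.8 kHz}.

10 kHz, 18.5 kHz, 22.8 kHz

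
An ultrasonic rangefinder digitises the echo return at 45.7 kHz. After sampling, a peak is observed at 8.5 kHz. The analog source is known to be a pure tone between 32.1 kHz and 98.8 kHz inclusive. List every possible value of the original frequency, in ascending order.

37.2 kHz, 54.2 kHz, 82.9 kHz

Frequencies that alias to 8.5 kHz are k·fs ± 8.5 kHz for integer k ≥ 0.
k=0: 8.5 kHz.
k=1: 37.2 kHz, 54.2 kHz.
k=2: 82.9 kHz, 99.9 kHz.
k=3: 128.6 kHz, 145.6 kHz.
Within [32.1 kHz, 98.8 kHz]: 37.2 kHz, 54.2 kHz, 82.9 kHz.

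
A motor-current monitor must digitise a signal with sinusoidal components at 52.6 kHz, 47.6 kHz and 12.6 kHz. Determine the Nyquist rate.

105.2 kHz

Highest-frequency component: 52.6 kHz.
Nyquist rate = 2 × 52.6 kHz = 105.2 kHz.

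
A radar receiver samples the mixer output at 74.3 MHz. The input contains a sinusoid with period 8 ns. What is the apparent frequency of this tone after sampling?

23.6 MHz

T = 8 ns → f = 1/T = 125 MHz.
125 MHz mod fs = 50.7 MHz.
50.7 MHz > fs/2 = 37.15 MHz, folds to fs − 50.7 MHz = 23.6 MHz.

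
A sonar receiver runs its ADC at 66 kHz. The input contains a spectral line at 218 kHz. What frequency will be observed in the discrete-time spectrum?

218 kHz mod fs = 20 kHz.
20 kHz ≤ fs/2 = 33 kHz, appears at 20 kHz.

20 kHz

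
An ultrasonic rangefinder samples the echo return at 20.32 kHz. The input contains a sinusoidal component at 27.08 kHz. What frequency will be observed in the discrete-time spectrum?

6.76 kHz

27.08 kHz mod fs = 6.76 kHz.
6.76 kHz ≤ fs/2 = 10.16 kHz, appears at 6.76 kHz.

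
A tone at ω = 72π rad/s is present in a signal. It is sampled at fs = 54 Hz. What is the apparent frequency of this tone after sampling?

ω = 72π rad/s → f = ω/(2π) = 36 Hz.
36 Hz > fs/2 = 27 Hz, folds to fs − 36 Hz = 18 Hz.

18 Hz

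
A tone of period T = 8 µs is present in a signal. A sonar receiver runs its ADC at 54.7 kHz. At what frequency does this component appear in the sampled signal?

T = 8 µs → f = 1/T = 125 kHz.
125 kHz mod fs = 15.6 kHz.
15.6 kHz ≤ fs/2 = 27.35 kHz, appears at 15.6 kHz.

15.6 kHz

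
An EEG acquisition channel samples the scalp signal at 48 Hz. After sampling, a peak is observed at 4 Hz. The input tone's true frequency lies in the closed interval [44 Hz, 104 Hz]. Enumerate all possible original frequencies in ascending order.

Frequencies that alias to 4 Hz are k·fs ± 4 Hz for integer k ≥ 0.
k=0: 4 Hz.
k=1: 44 Hz, 52 Hz.
k=2: 92 Hz, 100 Hz.
k=3: 140 Hz, 148 Hz.
Within [44 Hz, 104 Hz]: 44 Hz, 52 Hz, 92 Hz, 100 Hz.

44 Hz, 52 Hz, 92 Hz, 100 Hz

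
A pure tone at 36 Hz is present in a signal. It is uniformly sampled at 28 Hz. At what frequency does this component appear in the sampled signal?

8 Hz

36 Hz mod fs = 8 Hz.
8 Hz ≤ fs/2 = 14 Hz, appears at 8 Hz.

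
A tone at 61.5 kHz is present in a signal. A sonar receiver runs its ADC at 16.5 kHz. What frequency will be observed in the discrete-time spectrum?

61.5 kHz mod fs = 12 kHz.
12 kHz > fs/2 = 8.25 kHz, folds to fs − 12 kHz = 4.5 kHz.

4.5 kHz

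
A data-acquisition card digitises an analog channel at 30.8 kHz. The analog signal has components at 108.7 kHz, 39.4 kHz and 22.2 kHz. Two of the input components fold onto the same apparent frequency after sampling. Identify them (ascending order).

22.2 kHz, 39.4 kHz

fs/2 = 15.4 kHz.
108.7 kHz mod fs = 16.3 kHz.
16.3 kHz > fs/2 = 15.4 kHz, folds to fs − 16.3 kHz = 14.5 kHz.
39.4 kHz mod fs = 8.6 kHz.
8.6 kHz ≤ fs/2 = 15.4 kHz, appears at 8.6 kHz.
22.2 kHz > fs/2 = 15.4 kHz, folds to fs − 22.2 kHz = 8.6 kHz.
22.2 kHz and 39.4 kHz both map to 8.6 kHz.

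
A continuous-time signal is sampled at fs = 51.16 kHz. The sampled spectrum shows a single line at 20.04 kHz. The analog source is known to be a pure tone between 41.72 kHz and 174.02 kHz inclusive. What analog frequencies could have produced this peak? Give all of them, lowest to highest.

71.2 kHz, 82.28 kHz, 122.36 kHz, 133.44 kHz, 173.52 kHz

Frequencies that alias to 20.04 kHz are k·fs ± 20.04 kHz for integer k ≥ 0.
k=0: 20.04 kHz.
k=1: 31.12 kHz, 71.2 kHz.
k=2: 82.28 kHz, 122.36 kHz.
k=3: 133.44 kHz, 173.52 kHz.
k=4: 184.6 kHz, 224.68 kHz.
Within [41.72 kHz, 174.02 kHz]: 71.2 kHz, 82.28 kHz, 122.36 kHz, 133.44 kHz, 173.52 kHz.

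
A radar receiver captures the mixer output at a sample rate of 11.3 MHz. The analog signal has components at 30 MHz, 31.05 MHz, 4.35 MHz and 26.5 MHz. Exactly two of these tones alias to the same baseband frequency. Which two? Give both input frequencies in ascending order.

26.5 MHz, 30 MHz

fs/2 = 5.65 MHz.
30 MHz mod fs = 7.4 MHz.
7.4 MHz > fs/2 = 5.65 MHz, folds to fs − 7.4 MHz = 3.9 MHz.
31.05 MHz mod fs = 8.45 MHz.
8.45 MHz > fs/2 = 5.65 MHz, folds to fs − 8.45 MHz = 2.85 MHz.
4.35 MHz ≤ fs/2 = 5.65 MHz, passes unchanged.
26.5 MHz mod fs = 3.9 MHz.
3.9 MHz ≤ fs/2 = 5.65 MHz, appears at 3.9 MHz.
26.5 MHz and 30 MHz both map to 3.9 MHz.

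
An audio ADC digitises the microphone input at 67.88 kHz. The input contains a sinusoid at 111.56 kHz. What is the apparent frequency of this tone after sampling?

111.56 kHz mod fs = 43.68 kHz.
43.68 kHz > fs/2 = 33.94 kHz, folds to fs − 43.68 kHz = 24.2 kHz.

24.2 kHz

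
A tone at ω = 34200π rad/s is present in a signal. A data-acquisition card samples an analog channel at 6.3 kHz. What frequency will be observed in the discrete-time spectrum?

1.8 kHz

ω = 34200π rad/s → f = ω/(2π) = 17100 Hz = 17.1 kHz.
17.1 kHz mod fs = 4.5 kHz.
4.5 kHz > fs/2 = 3.15 kHz, folds to fs − 4.5 kHz = 1.8 kHz.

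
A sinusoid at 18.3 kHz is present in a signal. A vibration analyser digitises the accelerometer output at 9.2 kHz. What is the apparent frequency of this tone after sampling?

0.1 kHz

18.3 kHz mod fs = 9.1 kHz.
9.1 kHz > fs/2 = 4.6 kHz, folds to fs − 9.1 kHz = 0.1 kHz.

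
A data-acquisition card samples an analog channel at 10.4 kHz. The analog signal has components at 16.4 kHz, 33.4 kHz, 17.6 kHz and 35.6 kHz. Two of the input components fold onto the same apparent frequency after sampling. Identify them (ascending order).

16.4 kHz, 35.6 kHz

fs/2 = 5.2 kHz.
16.4 kHz mod fs = 6 kHz.
6 kHz > fs/2 = 5.2 kHz, folds to fs − 6 kHz = 4.4 kHz.
33.4 kHz mod fs = 2.2 kHz.
2.2 kHz ≤ fs/2 = 5.2 kHz, appears at 2.2 kHz.
17.6 kHz mod fs = 7.2 kHz.
7.2 kHz > fs/2 = 5.2 kHz, folds to fs − 7.2 kHz = 3.2 kHz.
35.6 kHz mod fs = 4.4 kHz.
4.4 kHz ≤ fs/2 = 5.2 kHz, appears at 4.4 kHz.
16.4 kHz and 35.6 kHz both map to 4.4 kHz.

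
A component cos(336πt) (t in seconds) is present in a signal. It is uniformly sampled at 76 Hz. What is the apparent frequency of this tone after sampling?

16 Hz

ω = 336π rad/s → f = ω/(2π) = 168 Hz.
168 Hz mod fs = 16 Hz.
16 Hz ≤ fs/2 = 38 Hz, appears at 16 Hz.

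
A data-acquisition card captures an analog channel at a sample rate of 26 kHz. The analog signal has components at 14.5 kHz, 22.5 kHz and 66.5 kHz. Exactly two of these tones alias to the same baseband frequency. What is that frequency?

11.5 kHz

fs/2 = 13 kHz.
14.5 kHz > fs/2 = 13 kHz, folds to fs − 14.5 kHz = 11.5 kHz.
22.5 kHz > fs/2 = 13 kHz, folds to fs − 22.5 kHz = 3.5 kHz.
66.5 kHz mod fs = 14.5 kHz.
14.5 kHz > fs/2 = 13 kHz, folds to fs − 14.5 kHz = 11.5 kHz.
14.5 kHz and 66.5 kHz both map to 11.5 kHz.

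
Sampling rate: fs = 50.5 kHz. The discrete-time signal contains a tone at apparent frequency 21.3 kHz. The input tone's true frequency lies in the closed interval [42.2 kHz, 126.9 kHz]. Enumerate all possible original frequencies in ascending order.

71.8 kHz, 79.7 kHz, 122.3 kHz

Frequencies that alias to 21.3 kHz are k·fs ± 21.3 kHz for integer k ≥ 0.
k=0: 21.3 kHz.
k=1: 29.2 kHz, 71.8 kHz.
k=2: 79.7 kHz, 122.3 kHz.
k=3: 130.2 kHz, 172.8 kHz.
Within [42.2 kHz, 126.9 kHz]: 71.8 kHz, 79.7 kHz, 122.3 kHz.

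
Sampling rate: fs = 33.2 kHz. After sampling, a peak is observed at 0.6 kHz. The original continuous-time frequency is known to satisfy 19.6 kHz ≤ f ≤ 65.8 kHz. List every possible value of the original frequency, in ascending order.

Frequencies that alias to 0.6 kHz are k·fs ± 0.6 kHz for integer k ≥ 0.
k=0: 0.6 kHz.
k=1: 32.6 kHz, 33.8 kHz.
k=2: 65.8 kHz, 67 kHz.
k=3: 99 kHz, 100.2 kHz.
Within [19.6 kHz, 65.8 kHz]: 32.6 kHz, 33.8 kHz, 65.8 kHz.

32.6 kHz, 33.8 kHz, 65.8 kHz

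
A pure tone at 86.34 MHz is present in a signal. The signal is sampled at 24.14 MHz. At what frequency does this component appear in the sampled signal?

86.34 MHz mod fs = 13.92 MHz.
13.92 MHz > fs/2 = 12.07 MHz, folds to fs − 13.92 MHz = 10.22 MHz.

10.22 MHz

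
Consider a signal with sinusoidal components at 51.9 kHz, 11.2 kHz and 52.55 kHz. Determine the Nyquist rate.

Highest-frequency component: 52.55 kHz.
Nyquist rate = 2 × 52.55 kHz = 105.1 kHz.

105.1 kHz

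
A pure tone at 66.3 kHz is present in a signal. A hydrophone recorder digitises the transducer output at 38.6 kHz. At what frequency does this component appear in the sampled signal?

10.9 kHz

66.3 kHz mod fs = 27.7 kHz.
27.7 kHz > fs/2 = 19.3 kHz, folds to fs − 27.7 kHz = 10.9 kHz.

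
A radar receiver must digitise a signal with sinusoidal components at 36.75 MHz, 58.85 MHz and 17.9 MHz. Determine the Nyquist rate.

117.7 MHz

Highest-frequency component: 58.85 MHz.
Nyquist rate = 2 × 58.85 MHz = 117.7 MHz.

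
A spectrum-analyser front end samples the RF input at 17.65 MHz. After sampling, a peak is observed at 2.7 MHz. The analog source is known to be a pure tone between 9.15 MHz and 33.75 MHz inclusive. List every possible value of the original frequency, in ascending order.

14.95 MHz, 20.35 MHz, 32.6 MHz

Frequencies that alias to 2.7 MHz are k·fs ± 2.7 MHz for integer k ≥ 0.
k=0: 2.7 MHz.
k=1: 14.95 MHz, 20.35 MHz.
k=2: 32.6 MHz, 38 MHz.
k=3: 50.25 MHz, 55.65 MHz.
Within [9.15 MHz, 33.75 MHz]: 14.95 MHz, 20.35 MHz, 32.6 MHz.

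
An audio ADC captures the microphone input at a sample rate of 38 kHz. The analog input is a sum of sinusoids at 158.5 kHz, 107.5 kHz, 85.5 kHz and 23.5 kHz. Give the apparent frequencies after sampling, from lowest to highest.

fs/2 = 19 kHz.
158.5 kHz mod fs = 6.5 kHz.
6.5 kHz ≤ fs/2 = 19 kHz, appears at 6.5 kHz.
107.5 kHz mod fs = 31.5 kHz.
31.5 kHz > fs/2 = 19 kHz, folds to fs − 31.5 kHz = 6.5 kHz.
85.5 kHz mod fs = 9.5 kHz.
9.5 kHz ≤ fs/2 = 19 kHz, appears at 9.5 kHz.
23.5 kHz > fs/2 = 19 kHz, folds to fs − 23.5 kHz = 14.5 kHz.
Distinct values: {6.5 kHz, 9.5 kHz, 14.5 kHz}.

6.5 kHz, 9.5 kHz, 14.5 kHz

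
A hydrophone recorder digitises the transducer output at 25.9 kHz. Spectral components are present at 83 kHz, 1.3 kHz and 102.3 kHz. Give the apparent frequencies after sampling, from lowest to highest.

fs/2 = 12.95 kHz.
83 kHz mod fs = 5.3 kHz.
5.3 kHz ≤ fs/2 = 12.95 kHz, appears at 5.3 kHz.
1.3 kHz ≤ fs/2 = 12.95 kHz, passes unchanged.
102.3 kHz mod fs = 24.6 kHz.
24.6 kHz > fs/2 = 12.95 kHz, folds to fs − 24.6 kHz = 1.3 kHz.
Distinct values: {1.3 kHz, 5.3 kHz}.

1.3 kHz, 5.3 kHz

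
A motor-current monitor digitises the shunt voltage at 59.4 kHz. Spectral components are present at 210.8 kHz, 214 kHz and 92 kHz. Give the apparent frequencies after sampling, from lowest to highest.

23.6 kHz, 26.8 kHz

fs/2 = 29.7 kHz.
210.8 kHz mod fs = 32.6 kHz.
32.6 kHz > fs/2 = 29.7 kHz, folds to fs − 32.6 kHz = 26.8 kHz.
214 kHz mod fs = 35.8 kHz.
35.8 kHz > fs/2 = 29.7 kHz, folds to fs − 35.8 kHz = 23.6 kHz.
92 kHz mod fs = 32.6 kHz.
32.6 kHz > fs/2 = 29.7 kHz, folds to fs − 32.6 kHz = 26.8 kHz.
Distinct values: {23.6 kHz, 26.8 kHz}.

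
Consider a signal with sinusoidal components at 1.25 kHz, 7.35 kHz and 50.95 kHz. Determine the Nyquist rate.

101.9 kHz

Highest-frequency component: 50.95 kHz.
Nyquist rate = 2 × 50.95 kHz = 101.9 kHz.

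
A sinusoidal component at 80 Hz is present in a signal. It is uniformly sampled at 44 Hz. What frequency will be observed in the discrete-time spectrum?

8 Hz

80 Hz mod fs = 36 Hz.
36 Hz > fs/2 = 22 Hz, folds to fs − 36 Hz = 8 Hz.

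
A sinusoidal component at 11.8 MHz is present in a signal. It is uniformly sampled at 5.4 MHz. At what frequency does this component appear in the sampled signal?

11.8 MHz mod fs = 1 MHz.
1 MHz ≤ fs/2 = 2.7 MHz, appears at 1 MHz.

1 MHz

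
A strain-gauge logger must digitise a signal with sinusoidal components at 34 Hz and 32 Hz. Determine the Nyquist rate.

68 Hz

Highest-frequency component: 34 Hz.
Nyquist rate = 2 × 34 Hz = 68 Hz.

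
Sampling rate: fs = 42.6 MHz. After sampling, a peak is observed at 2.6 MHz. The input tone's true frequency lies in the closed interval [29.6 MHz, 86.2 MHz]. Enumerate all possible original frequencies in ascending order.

Frequencies that alias to 2.6 MHz are k·fs ± 2.6 MHz for integer k ≥ 0.
k=0: 2.6 MHz.
k=1: 40 MHz, 45.2 MHz.
k=2: 82.6 MHz, 87.8 MHz.
k=3: 125.2 MHz, 130.4 MHz.
Within [29.6 MHz, 86.2 MHz]: 40 MHz, 45.2 MHz, 82.6 MHz.

40 MHz, 45.2 MHz, 82.6 MHz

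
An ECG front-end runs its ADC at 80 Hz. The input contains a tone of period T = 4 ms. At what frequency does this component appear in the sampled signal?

T = 4 ms → f = 1/T = 250 Hz.
250 Hz mod fs = 10 Hz.
10 Hz ≤ fs/2 = 40 Hz, appears at 10 Hz.

10 Hz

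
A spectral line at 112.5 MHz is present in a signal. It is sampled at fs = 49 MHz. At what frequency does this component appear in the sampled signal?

112.5 MHz mod fs = 14.5 MHz.
14.5 MHz ≤ fs/2 = 24.5 MHz, appears at 14.5 MHz.

14.5 MHz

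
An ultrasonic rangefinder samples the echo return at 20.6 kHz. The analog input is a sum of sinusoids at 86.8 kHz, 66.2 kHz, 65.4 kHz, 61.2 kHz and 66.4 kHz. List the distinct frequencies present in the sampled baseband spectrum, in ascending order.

0.6 kHz, 3.6 kHz, 4.4 kHz, 4.6 kHz

fs/2 = 10.3 kHz.
86.8 kHz mod fs = 4.4 kHz.
4.4 kHz ≤ fs/2 = 10.3 kHz, appears at 4.4 kHz.
66.2 kHz mod fs = 4.4 kHz.
4.4 kHz ≤ fs/2 = 10.3 kHz, appears at 4.4 kHz.
65.4 kHz mod fs = 3.6 kHz.
3.6 kHz ≤ fs/2 = 10.3 kHz, appears at 3.6 kHz.
61.2 kHz mod fs = 20 kHz.
20 kHz > fs/2 = 10.3 kHz, folds to fs − 20 kHz = 0.6 kHz.
66.4 kHz mod fs = 4.6 kHz.
4.6 kHz ≤ fs/2 = 10.3 kHz, appears at 4.6 kHz.
Distinct values: {0.6 kHz, 3.6 kHz, 4.4 kHz, 4.6 kHz}.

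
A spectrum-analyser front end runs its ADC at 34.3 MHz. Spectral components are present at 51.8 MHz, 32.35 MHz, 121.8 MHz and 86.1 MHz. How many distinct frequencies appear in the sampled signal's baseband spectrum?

fs/2 = 17.15 MHz.
51.8 MHz mod fs = 17.5 MHz.
17.5 MHz > fs/2 = 17.15 MHz, folds to fs − 17.5 MHz = 16.8 MHz.
32.35 MHz > fs/2 = 17.15 MHz, folds to fs − 32.35 MHz = 1.95 MHz.
121.8 MHz mod fs = 18.9 MHz.
18.9 MHz > fs/2 = 17.15 MHz, folds to fs − 18.9 MHz = 15.4 MHz.
86.1 MHz mod fs = 17.5 MHz.
17.5 MHz > fs/2 = 17.15 MHz, folds to fs − 17.5 MHz = 16.8 MHz.
Distinct values: {1.95 MHz, 15.4 MHz, 16.8 MHz} → 3.

3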